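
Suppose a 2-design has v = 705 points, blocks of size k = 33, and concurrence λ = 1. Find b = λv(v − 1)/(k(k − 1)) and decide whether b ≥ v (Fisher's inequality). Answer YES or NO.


b = λv(v − 1)/(k(k − 1)) = 1·705·704/(33·32) = 496320/1056 = 470.
Compare with v = 705: b < v, so Fisher's inequality fails.

NO


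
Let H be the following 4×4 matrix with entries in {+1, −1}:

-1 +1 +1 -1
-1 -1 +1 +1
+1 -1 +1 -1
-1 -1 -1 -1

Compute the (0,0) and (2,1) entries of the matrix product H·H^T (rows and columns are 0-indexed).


Row 0 of H: [-1, 1, 1, -1].
Row 1 of H: [-1, -1, 1, 1].
Row 2 of H: [1, -1, 1, -1].
(H·H^T)[0][0] = Σ_j H[0][j]·H[0][j] = (-1)² + (1)² + (1)² + (-1)² = 1 + 1 + 1 + 1 = 4.
(H·H^T)[2][1] = Σ_j H[2][j]·H[1][j] = (1)·(-1) + (-1)·(-1) + (1)·(1) + (-1)·(1) = -1 + 1 + 1 + -1 = 0.
So rows 2 and 1 are orthogonal; the diagonal entry equals n = 4.

(0,0) entry = 4; (2,1) entry = 0.


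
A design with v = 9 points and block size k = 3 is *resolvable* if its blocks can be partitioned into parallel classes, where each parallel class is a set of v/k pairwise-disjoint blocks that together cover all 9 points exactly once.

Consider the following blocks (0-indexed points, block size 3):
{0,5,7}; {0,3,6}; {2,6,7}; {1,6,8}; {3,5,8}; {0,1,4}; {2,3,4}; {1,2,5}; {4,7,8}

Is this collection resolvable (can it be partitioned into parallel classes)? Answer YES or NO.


v = 9, block size k = 3, number of blocks = 9.
For resolvability, blocks must partition into parallel classes of size v/k = 3.
Total blocks must therefore be a multiple of 3: 9 = 3·3 + 0 ⇒ divisible ✓.
Greedy packing gives 3 candidate class(es). Each should be a full parallel class (size 3, covers all 9 points).
  Class 1 (3 blocks): {0,5,7}; {1,6,8}; {2,3,4}. Points covered: [0, 1, 2, 3, 4, 5, 6, 7, 8].
  Class 2 (3 blocks): {0,3,6}; {1,2,5}; {4,7,8}. Points covered: [0, 1, 2, 3, 4, 5, 6, 7, 8].
  Class 3 (3 blocks): {2,6,7}; {3,5,8}; {0,1,4}. Points covered: [0, 1, 2, 3, 4, 5, 6, 7, 8].
All classes full (size 3)? YES. All classes cover every point? YES.
Resolvable? YES.

YES


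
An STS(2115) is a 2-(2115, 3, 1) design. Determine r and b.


An STS(v) is a 2-(v, 3, 1) BIBD: block size k = 3, λ = 1.
Replication: r(k − 1) = λ(v − 1) ⇒ r·2 = 2115 − 1 = 2114 ⇒ r = 1057.
Block count: bk = vr ⇒ b·3 = 2115·1057 = 2235555 ⇒ b = 745185.
(Check via b = v(v − 1)/6 = 2115·2114/6 = 4471110/6 = 745185.)

r = 1057, b = 745185.


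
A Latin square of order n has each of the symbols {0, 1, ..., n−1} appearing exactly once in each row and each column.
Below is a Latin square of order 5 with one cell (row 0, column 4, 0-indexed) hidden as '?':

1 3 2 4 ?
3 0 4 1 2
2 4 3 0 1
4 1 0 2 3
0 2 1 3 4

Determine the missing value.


Row 0 contains symbols [1, 2, 3, 4] — missing [0].
Column 4 contains symbols [1, 2, 3, 4] — missing [0].
The missing symbol must appear in both missing sets; intersection = [0].
Therefore the hidden value is 0.

Missing value = 0.


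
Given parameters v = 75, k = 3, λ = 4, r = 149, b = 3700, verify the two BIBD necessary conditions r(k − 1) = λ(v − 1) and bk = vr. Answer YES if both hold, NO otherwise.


Condition (i): r(k − 1) = 149·2 = 298; λ(v − 1) = 4·74 = 296. Match? NO.
Condition (ii): bk = 3700·3 = 11100; vr = 75·149 = 11175. Match? NO.
Both conditions hold? NO.

NO


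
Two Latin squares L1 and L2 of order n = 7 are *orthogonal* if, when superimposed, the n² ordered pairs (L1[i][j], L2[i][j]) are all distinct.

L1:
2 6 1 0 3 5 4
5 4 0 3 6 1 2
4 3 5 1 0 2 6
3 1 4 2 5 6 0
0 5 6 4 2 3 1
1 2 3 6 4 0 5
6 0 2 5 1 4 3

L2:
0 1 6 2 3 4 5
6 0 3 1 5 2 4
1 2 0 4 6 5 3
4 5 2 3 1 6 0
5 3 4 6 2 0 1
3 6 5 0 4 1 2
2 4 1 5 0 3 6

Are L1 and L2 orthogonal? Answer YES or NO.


Form the n² = 49 superimposed pairs (L1[i][j], L2[i][j]), row by row (rows and columns indexed from 0):
row 0: (2,0) (6,1) (1,6) (0,2) (3,3) (5,4) (4,5)
row 1: (5,6) (4,0) (0,3) (3,1) (6,5) (1,2) (2,4)
row 2: (4,1) (3,2) (5,0) (1,4) (0,6) (2,5) (6,3)
row 3: (3,4) (1,5) (4,2) (2,3) (5,1) (6,6) (0,0)
row 4: (0,5) (5,3) (6,4) (4,6) (2,2) (3,0) (1,1)
row 5: (1,3) (2,6) (3,5) (6,0) (4,4) (0,1) (5,2)
row 6: (6,2) (0,4) (2,1) (5,5) (1,0) (4,3) (3,6)
Orthogonality requires all 49 pairs distinct.
Check by first coordinate: for each symbol s of L1, list the L2 entries in the n cells where L1 = s; they must all differ.
  L1 = 0: L2 entries (in reading order) 2, 3, 6, 0, 5, 1, 4 — all 7 distinct ✓
  L1 = 1: L2 entries (in reading order) 6, 2, 4, 5, 1, 3, 0 — all 7 distinct ✓
  L1 = 2: L2 entries (in reading order) 0, 4, 5, 3, 2, 6, 1 — all 7 distinct ✓
  L1 = 3: L2 entries (in reading order) 3, 1, 2, 4, 0, 5, 6 — all 7 distinct ✓
  L1 = 4: L2 entries (in reading order) 5, 0, 1, 2, 6, 4, 3 — all 7 distinct ✓
  L1 = 5: L2 entries (in reading order) 4, 6, 0, 1, 3, 2, 5 — all 7 distinct ✓
  L1 = 6: L2 entries (in reading order) 1, 5, 3, 6, 4, 0, 2 — all 7 distinct ✓
Every symbol of L1 meets every symbol of L2 exactly once, so all 49 pairs are distinct (49 of 49).
Conclusion: YES.

YES


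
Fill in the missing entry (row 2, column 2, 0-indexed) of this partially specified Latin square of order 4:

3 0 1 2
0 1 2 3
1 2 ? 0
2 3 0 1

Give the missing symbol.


Row 2 contains symbols [0, 1, 2] — missing [3].
Column 2 contains symbols [0, 1, 2] — missing [3].
The missing symbol must appear in both missing sets; intersection = [3].
Therefore the hidden value is 3.

Missing value = 3.


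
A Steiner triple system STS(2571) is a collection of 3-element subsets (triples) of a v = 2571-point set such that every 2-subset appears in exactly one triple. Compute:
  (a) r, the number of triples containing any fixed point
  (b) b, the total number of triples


An STS(v) is a 2-(v, 3, 1) BIBD: block size k = 3, λ = 1.
Replication: r(k − 1) = λ(v − 1) ⇒ r·2 = 2571 − 1 = 2570 ⇒ r = 1285.
Block count: bk = vr ⇒ b·3 = 2571·1285 = 3303735 ⇒ b = 1101245.

r = 1285, b = 1101245.


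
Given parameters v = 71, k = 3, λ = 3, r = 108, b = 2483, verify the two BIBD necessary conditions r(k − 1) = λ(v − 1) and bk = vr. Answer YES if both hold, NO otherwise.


Condition (i): r(k − 1) = 108·2 = 216; λ(v − 1) = 3·70 = 210. Match? NO.
Condition (ii): bk = 2483·3 = 7449; vr = 71·108 = 7668. Match? NO.
Both conditions hold? NO.

NO


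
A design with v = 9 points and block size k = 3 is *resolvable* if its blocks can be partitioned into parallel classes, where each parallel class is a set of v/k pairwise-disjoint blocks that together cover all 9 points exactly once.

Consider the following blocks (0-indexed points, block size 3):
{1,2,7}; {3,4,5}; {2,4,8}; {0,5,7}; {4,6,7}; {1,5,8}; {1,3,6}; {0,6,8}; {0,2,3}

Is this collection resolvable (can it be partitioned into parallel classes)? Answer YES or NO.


v = 9, block size k = 3, number of blocks = 9.
For resolvability, blocks must partition into parallel classes of size v/k = 3.
Total blocks must therefore be a multiple of 3: 9 = 3·3 + 0 ⇒ divisible ✓.
Greedy packing gives 3 candidate class(es). Each should be a full parallel class (size 3, covers all 9 points).
  Class 1 (3 blocks): {1,2,7}; {3,4,5}; {0,6,8}. Points covered: [0, 1, 2, 3, 4, 5, 6, 7, 8].
  Class 2 (3 blocks): {2,4,8}; {0,5,7}; {1,3,6}. Points covered: [0, 1, 2, 3, 4, 5, 6, 7, 8].
  Class 3 (3 blocks): {4,6,7}; {1,5,8}; {0,2,3}. Points covered: [0, 1, 2, 3, 4, 5, 6, 7, 8].
All classes full (size 3)? YES. All classes cover every point? YES.
Resolvable? YES.

YES


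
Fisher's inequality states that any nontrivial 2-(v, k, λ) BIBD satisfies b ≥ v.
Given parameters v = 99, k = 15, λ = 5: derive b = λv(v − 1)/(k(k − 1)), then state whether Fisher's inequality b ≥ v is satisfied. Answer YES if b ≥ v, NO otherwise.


r = λ(v − 1)/(k − 1) = 5·98/14 = 35.
b = vr/k = 99·35/15 = 231.
Fisher's inequality: b ≥ v ⇔ 231 ≥ 99? YES.

YES


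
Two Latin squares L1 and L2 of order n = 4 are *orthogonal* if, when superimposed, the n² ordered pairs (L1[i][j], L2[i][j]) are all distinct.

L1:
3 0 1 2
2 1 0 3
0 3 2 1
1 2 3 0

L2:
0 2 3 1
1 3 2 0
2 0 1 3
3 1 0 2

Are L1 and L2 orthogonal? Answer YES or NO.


Form the n² = 16 superimposed pairs (L1[i][j], L2[i][j]), row by row (rows and columns indexed from 0):
row 0: (3,0) (0,2) (1,3) (2,1)
row 1: (2,1) (1,3) (0,2) (3,0)
row 2: (0,2) (3,0) (2,1) (1,3)
row 3: (1,3) (2,1) (3,0) (0,2)
Orthogonality requires all 16 pairs distinct.
But the pair (2,1) repeats: cell (0,3) has L1 = 2, L2 = 1, and cell (1,0) has L1 = 2, L2 = 1.
A repeated pair means some other pair never occurs (only 4 distinct pairs out of 16), so the squares are not orthogonal.
Conclusion: NO.

NO


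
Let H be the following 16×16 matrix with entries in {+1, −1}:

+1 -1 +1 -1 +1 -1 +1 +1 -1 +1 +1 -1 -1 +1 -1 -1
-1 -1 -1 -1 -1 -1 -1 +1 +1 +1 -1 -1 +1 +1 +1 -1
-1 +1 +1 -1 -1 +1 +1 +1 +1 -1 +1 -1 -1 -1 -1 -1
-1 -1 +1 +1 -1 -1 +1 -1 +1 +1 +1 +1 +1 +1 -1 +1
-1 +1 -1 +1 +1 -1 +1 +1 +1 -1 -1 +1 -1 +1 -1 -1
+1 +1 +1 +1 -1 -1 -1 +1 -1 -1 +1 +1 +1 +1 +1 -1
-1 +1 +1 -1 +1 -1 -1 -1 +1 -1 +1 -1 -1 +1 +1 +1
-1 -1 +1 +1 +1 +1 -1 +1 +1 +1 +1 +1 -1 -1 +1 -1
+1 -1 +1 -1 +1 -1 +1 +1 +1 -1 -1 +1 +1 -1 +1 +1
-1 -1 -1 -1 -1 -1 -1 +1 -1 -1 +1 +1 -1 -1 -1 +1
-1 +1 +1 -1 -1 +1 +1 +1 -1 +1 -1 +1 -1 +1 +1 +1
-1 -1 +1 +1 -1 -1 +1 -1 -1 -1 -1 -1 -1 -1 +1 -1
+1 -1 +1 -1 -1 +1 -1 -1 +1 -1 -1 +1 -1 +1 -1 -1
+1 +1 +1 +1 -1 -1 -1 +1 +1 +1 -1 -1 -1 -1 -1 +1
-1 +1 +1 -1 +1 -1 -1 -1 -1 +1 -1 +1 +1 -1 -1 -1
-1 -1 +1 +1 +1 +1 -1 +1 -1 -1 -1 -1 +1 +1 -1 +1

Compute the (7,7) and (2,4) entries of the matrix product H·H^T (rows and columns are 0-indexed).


Row 2 of H: [-1, 1, 1, -1, -1, 1, 1, 1, 1, -1, 1, -1, -1, -1, -1, -1].
Row 4 of H: [-1, 1, -1, 1, 1, -1, 1, 1, 1, -1, -1, 1, -1, 1, -1, -1].
Row 7 of H: [-1, -1, 1, 1, 1, 1, -1, 1, 1, 1, 1, 1, -1, -1, 1, -1].
(H·H^T)[7][7] = Σ_j H[7][j]·H[7][j] = (-1)² + (-1)² + (1)² + (1)² + (1)² + (1)² + (-1)² + (1)² + (1)² + (1)² + (1)² + (1)² + (-1)² + (-1)² + (1)² + (-1)² = 1 + 1 + 1 + 1 + 1 + 1 + 1 + 1 + 1 + 1 + 1 + 1 + 1 + 1 + 1 + 1 = 16.
(H·H^T)[2][4] = Σ_j H[2][j]·H[4][j] = (-1)·(-1) + (1)·(1) + (1)·(-1) + (-1)·(1) + (-1)·(1) + (1)·(-1) + (1)·(1) + (1)·(1) + (1)·(1) + (-1)·(-1) + (1)·(-1) + (-1)·(1) + (-1)·(-1) + (-1)·(1) + (-1)·(-1) + (-1)·(-1) = 1 + 1 + -1 + -1 + -1 + -1 + 1 + 1 + 1 + 1 + -1 + -1 + 1 + -1 + 1 + 1 = 2.
Rows 2 and 4 are not orthogonal (dot product = 2 ≠ 0), so H is not a Hadamard matrix.

(7,7) entry = 16; (2,4) entry = 2.


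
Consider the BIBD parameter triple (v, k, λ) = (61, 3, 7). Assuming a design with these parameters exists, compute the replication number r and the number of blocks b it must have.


Any 2-(v, k, λ) BIBD satisfies two necessary conditions:
  (i)  Each point sits in r blocks, and counting incidences through any fixed point gives r(k − 1) = λ(v − 1), so r = λ(v − 1)/(k − 1).
  (ii) Total incidences bk = vr, so b = vr/k.
Step 1: r = λ(v − 1)/(k − 1) = 7·(61 − 1)/(3 − 1) = 7·60/2 = 420/2 = 210.
Step 2: b = vr/k = 61·210/3 = 12810/3 = 4270.
Check integrality: r = 210 ∈ Z ✓, b = 4270 ∈ Z ✓.
(These identities are necessary conditions: they determine r and b for any design with these parameters, but do not by themselves prove that one exists.)

r = 210, b = 4270.


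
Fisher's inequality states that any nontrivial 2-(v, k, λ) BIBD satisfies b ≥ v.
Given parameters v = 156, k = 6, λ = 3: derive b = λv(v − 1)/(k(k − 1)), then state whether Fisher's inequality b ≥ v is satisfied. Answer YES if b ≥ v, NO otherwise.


r = λ(v − 1)/(k − 1) = 3·155/5 = 93.
b = vr/k = 156·93/6 = 2418.
Fisher's inequality: b ≥ v ⇔ 2418 ≥ 156? YES.

YES


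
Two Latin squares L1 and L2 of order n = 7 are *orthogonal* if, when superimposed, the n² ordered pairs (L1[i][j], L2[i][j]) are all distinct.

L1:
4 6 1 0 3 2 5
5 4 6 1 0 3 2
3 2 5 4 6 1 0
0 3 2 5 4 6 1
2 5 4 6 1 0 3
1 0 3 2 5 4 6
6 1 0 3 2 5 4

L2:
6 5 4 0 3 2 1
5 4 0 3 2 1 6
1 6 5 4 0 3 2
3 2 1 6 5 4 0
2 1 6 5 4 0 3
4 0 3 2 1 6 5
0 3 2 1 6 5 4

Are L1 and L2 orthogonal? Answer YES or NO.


Form the n² = 49 superimposed pairs (L1[i][j], L2[i][j]), row by row (rows and columns indexed from 0):
row 0: (4,6) (6,5) (1,4) (0,0) (3,3) (2,2) (5,1)
row 1: (5,5) (4,4) (6,0) (1,3) (0,2) (3,1) (2,6)
row 2: (3,1) (2,6) (5,5) (4,4) (6,0) (1,3) (0,2)
row 3: (0,3) (3,2) (2,1) (5,6) (4,5) (6,4) (1,0)
row 4: (2,2) (5,1) (4,6) (6,5) (1,4) (0,0) (3,3)
row 5: (1,4) (0,0) (3,3) (2,2) (5,1) (4,6) (6,5)
row 6: (6,0) (1,3) (0,2) (3,1) (2,6) (5,5) (4,4)
Orthogonality requires all 49 pairs distinct.
But the pair (3,1) repeats: cell (1,5) has L1 = 3, L2 = 1, and cell (2,0) has L1 = 3, L2 = 1.
A repeated pair means some other pair never occurs (only 21 distinct pairs out of 49), so the squares are not orthogonal.
Conclusion: NO.

NO


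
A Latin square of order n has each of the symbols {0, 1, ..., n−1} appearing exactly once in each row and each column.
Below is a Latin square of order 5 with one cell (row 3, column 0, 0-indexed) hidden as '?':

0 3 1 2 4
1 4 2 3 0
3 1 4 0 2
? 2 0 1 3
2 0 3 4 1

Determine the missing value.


Row 3 contains symbols [0, 1, 2, 3] — missing [4].
Column 0 contains symbols [0, 1, 2, 3] — missing [4].
The missing symbol must appear in both missing sets; intersection = [4].
Therefore the hidden value is 4.

Missing value = 4.


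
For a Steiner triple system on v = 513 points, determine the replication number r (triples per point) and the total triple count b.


An STS(v) is a 2-(v, 3, 1) BIBD: block size k = 3, λ = 1.
Replication: r(k − 1) = λ(v − 1) ⇒ r·2 = 513 − 1 = 512 ⇒ r = 256.
Block count: b = v(v − 1)/6 = 513·512/6 = 262656/6 = 43776.
(Check via bk = vr: 43776·3 = 131328 = 513·256 = 131328 ✓.)

r = 256, b = 43776.


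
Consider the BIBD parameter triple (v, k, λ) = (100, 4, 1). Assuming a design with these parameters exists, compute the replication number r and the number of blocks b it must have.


Any 2-(v, k, λ) BIBD satisfies two necessary conditions:
  (i)  Each point sits in r blocks, and counting incidences through any fixed point gives r(k − 1) = λ(v − 1), so r = λ(v − 1)/(k − 1).
  (ii) Total incidences bk = vr, so b = vr/k.
Step 1: r = λ(v − 1)/(k − 1) = 1·(100 − 1)/(4 − 1) = 1·99/3 = 99/3 = 33.
Step 2: b = vr/k = 100·33/4 = 3300/4 = 825.
Check integrality: r = 33 ∈ Z ✓, b = 825 ∈ Z ✓.
(These identities are necessary conditions: they determine r and b for any design with these parameters, but do not by themselves prove that one exists.)

r = 33, b = 825.


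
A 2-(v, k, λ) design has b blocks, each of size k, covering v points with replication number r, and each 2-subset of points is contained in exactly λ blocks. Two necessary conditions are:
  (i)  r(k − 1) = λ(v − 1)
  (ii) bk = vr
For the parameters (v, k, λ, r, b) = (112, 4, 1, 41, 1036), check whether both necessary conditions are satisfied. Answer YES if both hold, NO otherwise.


Condition (i): r(k − 1) = 41·3 = 123; λ(v − 1) = 1·111 = 111. Match? NO.
Condition (ii): bk = 1036·4 = 4144; vr = 112·41 = 4592. Match? NO.
Both conditions hold? NO.

NO


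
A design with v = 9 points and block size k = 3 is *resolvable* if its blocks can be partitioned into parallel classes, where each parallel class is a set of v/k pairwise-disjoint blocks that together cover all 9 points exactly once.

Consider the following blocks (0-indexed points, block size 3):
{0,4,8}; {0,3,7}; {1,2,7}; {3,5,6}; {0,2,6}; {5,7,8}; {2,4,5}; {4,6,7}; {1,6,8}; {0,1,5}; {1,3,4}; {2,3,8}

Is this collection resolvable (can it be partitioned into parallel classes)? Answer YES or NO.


v = 9, block size k = 3, number of blocks = 12.
For resolvability, blocks must partition into parallel classes of size v/k = 3.
Total blocks must therefore be a multiple of 3: 12 = 3·4 + 0 ⇒ divisible ✓.
Greedy packing gives 4 candidate class(es). Each should be a full parallel class (size 3, covers all 9 points).
  Class 1 (3 blocks): {0,4,8}; {1,2,7}; {3,5,6}. Points covered: [0, 1, 2, 3, 4, 5, 6, 7, 8].
  Class 2 (3 blocks): {0,3,7}; {2,4,5}; {1,6,8}. Points covered: [0, 1, 2, 3, 4, 5, 6, 7, 8].
  Class 3 (3 blocks): {0,2,6}; {5,7,8}; {1,3,4}. Points covered: [0, 1, 2, 3, 4, 5, 6, 7, 8].
  Class 4 (3 blocks): {4,6,7}; {0,1,5}; {2,3,8}. Points covered: [0, 1, 2, 3, 4, 5, 6, 7, 8].
All classes full (size 3)? YES. All classes cover every point? YES.
Resolvable? YES.

YES


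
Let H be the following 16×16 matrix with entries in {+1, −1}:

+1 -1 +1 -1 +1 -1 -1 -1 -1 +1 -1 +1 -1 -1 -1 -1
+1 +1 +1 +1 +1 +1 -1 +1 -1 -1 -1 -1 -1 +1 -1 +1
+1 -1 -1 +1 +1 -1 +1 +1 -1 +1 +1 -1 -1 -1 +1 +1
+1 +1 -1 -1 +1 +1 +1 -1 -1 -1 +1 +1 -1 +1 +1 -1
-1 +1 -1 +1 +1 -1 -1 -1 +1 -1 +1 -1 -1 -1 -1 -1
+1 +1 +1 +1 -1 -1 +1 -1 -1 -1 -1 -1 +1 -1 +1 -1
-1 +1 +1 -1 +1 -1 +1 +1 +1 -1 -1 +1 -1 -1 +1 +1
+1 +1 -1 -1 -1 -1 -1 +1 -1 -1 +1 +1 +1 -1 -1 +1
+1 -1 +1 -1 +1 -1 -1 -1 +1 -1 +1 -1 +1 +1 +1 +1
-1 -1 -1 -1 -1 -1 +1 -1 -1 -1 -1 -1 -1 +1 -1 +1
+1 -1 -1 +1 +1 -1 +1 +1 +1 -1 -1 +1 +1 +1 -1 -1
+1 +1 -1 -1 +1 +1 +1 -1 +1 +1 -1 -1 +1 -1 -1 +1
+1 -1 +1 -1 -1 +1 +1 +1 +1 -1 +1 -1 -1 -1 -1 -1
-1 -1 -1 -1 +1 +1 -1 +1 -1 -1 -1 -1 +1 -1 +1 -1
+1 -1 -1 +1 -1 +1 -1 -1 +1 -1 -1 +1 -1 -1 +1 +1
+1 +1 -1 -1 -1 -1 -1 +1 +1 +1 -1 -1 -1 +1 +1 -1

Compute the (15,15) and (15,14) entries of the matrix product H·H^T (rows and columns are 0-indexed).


Row 14 of H: [1, -1, -1, 1, -1, 1, -1, -1, 1, -1, -1, 1, -1, -1, 1, 1].
Row 15 of H: [1, 1, -1, -1, -1, -1, -1, 1, 1, 1, -1, -1, -1, 1, 1, -1].
(H·H^T)[15][15] = Σ_j H[15][j]·H[15][j] = (1)² + (1)² + (-1)² + (-1)² + (-1)² + (-1)² + (-1)² + (1)² + (1)² + (1)² + (-1)² + (-1)² + (-1)² + (1)² + (1)² + (-1)² = 1 + 1 + 1 + 1 + 1 + 1 + 1 + 1 + 1 + 1 + 1 + 1 + 1 + 1 + 1 + 1 = 16.
(H·H^T)[15][14] = Σ_j H[15][j]·H[14][j] = (1)·(1) + (1)·(-1) + (-1)·(-1) + (-1)·(1) + (-1)·(-1) + (-1)·(1) + (-1)·(-1) + (1)·(-1) + (1)·(1) + (1)·(-1) + (-1)·(-1) + (-1)·(1) + (-1)·(-1) + (1)·(-1) + (1)·(1) + (-1)·(1) = 1 + -1 + 1 + -1 + 1 + -1 + 1 + -1 + 1 + -1 + 1 + -1 + 1 + -1 + 1 + -1 = 0.
So rows 15 and 14 are orthogonal; the diagonal entry equals n = 16.

(15,15) entry = 16; (15,14) entry = 0.


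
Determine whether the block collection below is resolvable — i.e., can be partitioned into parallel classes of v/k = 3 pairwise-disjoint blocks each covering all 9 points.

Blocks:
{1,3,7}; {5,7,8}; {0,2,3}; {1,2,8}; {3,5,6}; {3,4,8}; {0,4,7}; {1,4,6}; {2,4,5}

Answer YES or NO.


v = 9, block size k = 3, number of blocks = 9.
For resolvability, blocks must partition into parallel classes of size v/k = 3.
Total blocks must therefore be a multiple of 3: 9 = 3·3 + 0 ⇒ divisible ✓.
Consider block {1,3,7}. The only other block(s) in the collection disjoint from it are {2,4,5} — just 1 block(s). Any parallel class containing {1,3,7} would need 2 other blocks each disjoint from it, so no parallel class of size 3 can contain {1,3,7}.
Since every block must belong to some parallel class in a resolution, the collection cannot be partitioned into parallel classes.
Resolvable? NO.

NO


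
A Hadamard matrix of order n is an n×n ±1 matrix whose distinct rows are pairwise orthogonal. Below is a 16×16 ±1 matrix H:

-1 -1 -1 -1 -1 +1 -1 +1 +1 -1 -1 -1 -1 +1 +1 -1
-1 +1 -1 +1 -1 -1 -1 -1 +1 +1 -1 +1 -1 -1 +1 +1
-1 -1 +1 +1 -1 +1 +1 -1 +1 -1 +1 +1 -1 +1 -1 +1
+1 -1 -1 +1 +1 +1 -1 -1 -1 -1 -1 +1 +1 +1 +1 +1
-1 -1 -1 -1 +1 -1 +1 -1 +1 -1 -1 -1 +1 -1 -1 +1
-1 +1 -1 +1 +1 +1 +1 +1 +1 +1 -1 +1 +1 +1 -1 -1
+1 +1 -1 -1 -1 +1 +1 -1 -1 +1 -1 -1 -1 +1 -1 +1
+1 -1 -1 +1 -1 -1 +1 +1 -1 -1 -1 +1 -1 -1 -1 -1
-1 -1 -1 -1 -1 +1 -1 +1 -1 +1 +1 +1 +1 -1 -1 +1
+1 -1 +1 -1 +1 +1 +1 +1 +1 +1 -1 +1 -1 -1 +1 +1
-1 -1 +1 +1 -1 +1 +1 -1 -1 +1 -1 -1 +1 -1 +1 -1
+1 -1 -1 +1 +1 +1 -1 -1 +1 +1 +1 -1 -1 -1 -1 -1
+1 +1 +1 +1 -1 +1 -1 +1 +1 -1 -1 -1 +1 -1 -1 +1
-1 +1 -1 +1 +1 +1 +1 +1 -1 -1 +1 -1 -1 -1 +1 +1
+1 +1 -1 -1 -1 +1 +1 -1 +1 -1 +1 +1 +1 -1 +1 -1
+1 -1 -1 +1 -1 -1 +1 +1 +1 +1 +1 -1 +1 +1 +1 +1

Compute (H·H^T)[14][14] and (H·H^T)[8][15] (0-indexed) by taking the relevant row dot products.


Row 8 of H: [-1, -1, -1, -1, -1, 1, -1, 1, -1, 1, 1, 1, 1, -1, -1, 1].
Row 14 of H: [1, 1, -1, -1, -1, 1, 1, -1, 1, -1, 1, 1, 1, -1, 1, -1].
Row 15 of H: [1, -1, -1, 1, -1, -1, 1, 1, 1, 1, 1, -1, 1, 1, 1, 1].
(H·H^T)[14][14] = Σ_j H[14][j]·H[14][j] = (1)² + (1)² + (-1)² + (-1)² + (-1)² + (1)² + (1)² + (-1)² + (1)² + (-1)² + (1)² + (1)² + (1)² + (-1)² + (1)² + (-1)² = 1 + 1 + 1 + 1 + 1 + 1 + 1 + 1 + 1 + 1 + 1 + 1 + 1 + 1 + 1 + 1 = 16.
(H·H^T)[8][15] = Σ_j H[8][j]·H[15][j] = (-1)·(1) + (-1)·(-1) + (-1)·(-1) + (-1)·(1) + (-1)·(-1) + (1)·(-1) + (-1)·(1) + (1)·(1) + (-1)·(1) + (1)·(1) + (1)·(1) + (1)·(-1) + (1)·(1) + (-1)·(1) + (-1)·(1) + (1)·(1) = -1 + 1 + 1 + -1 + 1 + -1 + -1 + 1 + -1 + 1 + 1 + -1 + 1 + -1 + -1 + 1 = 0.
So rows 8 and 15 are orthogonal; the diagonal entry equals n = 16.

(14,14) entry = 16; (8,15) entry = 0.


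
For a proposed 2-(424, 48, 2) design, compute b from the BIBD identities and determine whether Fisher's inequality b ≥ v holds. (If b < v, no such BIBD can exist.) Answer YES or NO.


b = λv(v − 1)/(k(k − 1)) = 2·424·423/(48·47) = 358704/2256 = 159.
Compare with v = 424: b < v, so Fisher's inequality fails.

NO


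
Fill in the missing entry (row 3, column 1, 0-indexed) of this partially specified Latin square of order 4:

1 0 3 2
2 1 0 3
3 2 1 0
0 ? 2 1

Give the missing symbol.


Row 3 contains symbols [0, 1, 2] — missing [3].
Column 1 contains symbols [0, 1, 2] — missing [3].
The missing symbol must appear in both missing sets; intersection = [3].
Therefore the hidden value is 3.

Missing value = 3.


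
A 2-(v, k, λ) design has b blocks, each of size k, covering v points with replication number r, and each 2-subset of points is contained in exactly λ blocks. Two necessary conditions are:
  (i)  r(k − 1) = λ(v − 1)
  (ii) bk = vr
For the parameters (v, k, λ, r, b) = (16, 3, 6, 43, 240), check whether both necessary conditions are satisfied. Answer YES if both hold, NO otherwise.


Condition (i): r(k − 1) = 43·2 = 86; λ(v − 1) = 6·15 = 90. Match? NO.
Condition (ii): bk = 240·3 = 720; vr = 16·43 = 688. Match? NO.
Both conditions hold? NO.

NO


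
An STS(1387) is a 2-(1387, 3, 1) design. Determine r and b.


An STS(v) is a 2-(v, 3, 1) BIBD: block size k = 3, λ = 1.
Replication: r(k − 1) = λ(v − 1) ⇒ r·2 = 1387 − 1 = 1386 ⇒ r = 693.
Block count: bk = vr ⇒ b·3 = 1387·693 = 961191 ⇒ b = 320397.

r = 693, b = 320397.


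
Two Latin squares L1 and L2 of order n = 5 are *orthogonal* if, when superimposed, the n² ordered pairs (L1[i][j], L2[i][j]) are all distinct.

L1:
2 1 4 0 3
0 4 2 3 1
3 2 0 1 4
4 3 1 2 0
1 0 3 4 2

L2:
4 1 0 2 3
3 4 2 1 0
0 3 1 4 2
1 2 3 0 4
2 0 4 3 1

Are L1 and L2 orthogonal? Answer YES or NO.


Form the n² = 25 superimposed pairs (L1[i][j], L2[i][j]), row by row (rows and columns indexed from 0):
row 0: (2,4) (1,1) (4,0) (0,2) (3,3)
row 1: (0,3) (4,4) (2,2) (3,1) (1,0)
row 2: (3,0) (2,3) (0,1) (1,4) (4,2)
row 3: (4,1) (3,2) (1,3) (2,0) (0,4)
row 4: (1,2) (0,0) (3,4) (4,3) (2,1)
Orthogonality requires all 25 pairs distinct.
Check by first coordinate: for each symbol s of L1, list the L2 entries in the n cells where L1 = s; they must all differ.
  L1 = 0: L2 entries (in reading order) 2, 3, 1, 4, 0 — all 5 distinct ✓
  L1 = 1: L2 entries (in reading order) 1, 0, 4, 3, 2 — all 5 distinct ✓
  L1 = 2: L2 entries (in reading order) 4, 2, 3, 0, 1 — all 5 distinct ✓
  L1 = 3: L2 entries (in reading order) 3, 1, 0, 2, 4 — all 5 distinct ✓
  L1 = 4: L2 entries (in reading order) 0, 4, 2, 1, 3 — all 5 distinct ✓
Every symbol of L1 meets every symbol of L2 exactly once, so all 25 pairs are distinct (25 of 25).
Conclusion: YES.

YES


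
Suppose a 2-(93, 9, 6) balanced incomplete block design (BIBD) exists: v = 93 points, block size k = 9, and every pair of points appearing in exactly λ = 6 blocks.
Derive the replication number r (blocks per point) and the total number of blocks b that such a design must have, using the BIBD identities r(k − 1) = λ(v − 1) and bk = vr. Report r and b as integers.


Any 2-(v, k, λ) BIBD satisfies two necessary conditions:
  (i)  Each point sits in r blocks, and counting incidences through any fixed point gives r(k − 1) = λ(v − 1), so r = λ(v − 1)/(k − 1).
  (ii) Total incidences bk = vr, so b = vr/k.
Step 1: r = λ(v − 1)/(k − 1) = 6·(93 − 1)/(9 − 1) = 6·92/8 = 552/8 = 69.
Step 2: b = vr/k = 93·69/9 = 6417/9 = 713.
Check integrality: r = 69 ∈ Z ✓, b = 713 ∈ Z ✓.
(These identities are necessary conditions: they determine r and b for any design with these parameters, but do not by themselves prove that one exists.)

r = 69, b = 713.


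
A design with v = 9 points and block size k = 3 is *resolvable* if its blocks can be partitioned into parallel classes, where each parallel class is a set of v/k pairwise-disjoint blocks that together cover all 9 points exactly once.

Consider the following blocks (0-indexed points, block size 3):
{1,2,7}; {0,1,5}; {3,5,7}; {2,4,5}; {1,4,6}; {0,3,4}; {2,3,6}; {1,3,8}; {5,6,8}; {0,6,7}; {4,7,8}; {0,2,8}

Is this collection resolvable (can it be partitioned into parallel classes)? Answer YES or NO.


v = 9, block size k = 3, number of blocks = 12.
For resolvability, blocks must partition into parallel classes of size v/k = 3.
Total blocks must therefore be a multiple of 3: 12 = 3·4 + 0 ⇒ divisible ✓.
Greedy packing gives 4 candidate class(es). Each should be a full parallel class (size 3, covers all 9 points).
  Class 1 (3 blocks): {1,2,7}; {0,3,4}; {5,6,8}. Points covered: [0, 1, 2, 3, 4, 5, 6, 7, 8].
  Class 2 (3 blocks): {0,1,5}; {2,3,6}; {4,7,8}. Points covered: [0, 1, 2, 3, 4, 5, 6, 7, 8].
  Class 3 (3 blocks): {3,5,7}; {1,4,6}; {0,2,8}. Points covered: [0, 1, 2, 3, 4, 5, 6, 7, 8].
  Class 4 (3 blocks): {2,4,5}; {1,3,8}; {0,6,7}. Points covered: [0, 1, 2, 3, 4, 5, 6, 7, 8].
All classes full (size 3)? YES. All classes cover every point? YES.
Resolvable? YES.

YES


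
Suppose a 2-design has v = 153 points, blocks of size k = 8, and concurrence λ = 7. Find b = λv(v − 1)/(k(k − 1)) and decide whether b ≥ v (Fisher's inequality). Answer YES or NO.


r = λ(v − 1)/(k − 1) = 7·152/7 = 152.
b = vr/k = 153·152/8 = 2907.
Fisher's inequality: b ≥ v ⇔ 2907 ≥ 153? YES.

YES


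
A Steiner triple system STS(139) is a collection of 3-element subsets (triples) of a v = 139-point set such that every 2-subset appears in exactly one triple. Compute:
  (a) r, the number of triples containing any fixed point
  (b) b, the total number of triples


An STS(v) is a 2-(v, 3, 1) BIBD: block size k = 3, λ = 1.
Replication: r(k − 1) = λ(v − 1) ⇒ r·2 = 139 − 1 = 138 ⇒ r = 69.
Block count: b = v(v − 1)/6 = 139·138/6 = 19182/6 = 3197.

r = 69, b = 3197.


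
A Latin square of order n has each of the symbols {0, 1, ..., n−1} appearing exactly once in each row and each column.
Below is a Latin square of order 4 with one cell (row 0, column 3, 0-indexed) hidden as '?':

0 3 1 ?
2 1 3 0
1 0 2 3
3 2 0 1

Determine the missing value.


Row 0 contains symbols [0, 1, 3] — missing [2].
Column 3 contains symbols [0, 1, 3] — missing [2].
The missing symbol must appear in both missing sets; intersection = [2].
Therefore the hidden value is 2.

Missing value = 2.


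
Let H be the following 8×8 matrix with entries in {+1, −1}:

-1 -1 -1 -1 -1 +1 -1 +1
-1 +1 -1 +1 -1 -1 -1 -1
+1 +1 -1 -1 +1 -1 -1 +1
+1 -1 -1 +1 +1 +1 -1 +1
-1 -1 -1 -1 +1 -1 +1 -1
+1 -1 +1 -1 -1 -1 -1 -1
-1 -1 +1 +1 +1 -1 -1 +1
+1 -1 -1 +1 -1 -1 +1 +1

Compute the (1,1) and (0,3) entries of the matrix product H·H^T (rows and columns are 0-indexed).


Row 0 of H: [-1, -1, -1, -1, -1, 1, -1, 1].
Row 1 of H: [-1, 1, -1, 1, -1, -1, -1, -1].
Row 3 of H: [1, -1, -1, 1, 1, 1, -1, 1].
(H·H^T)[1][1] = Σ_j H[1][j]·H[1][j] = (-1)² + (1)² + (-1)² + (1)² + (-1)² + (-1)² + (-1)² + (-1)² = 1 + 1 + 1 + 1 + 1 + 1 + 1 + 1 = 8.
(H·H^T)[0][3] = Σ_j H[0][j]·H[3][j] = (-1)·(1) + (-1)·(-1) + (-1)·(-1) + (-1)·(1) + (-1)·(1) + (1)·(1) + (-1)·(-1) + (1)·(1) = -1 + 1 + 1 + -1 + -1 + 1 + 1 + 1 = 2.
Rows 0 and 3 are not orthogonal (dot product = 2 ≠ 0), so H is not a Hadamard matrix.

(1,1) entry = 8; (0,3) entry = 2.


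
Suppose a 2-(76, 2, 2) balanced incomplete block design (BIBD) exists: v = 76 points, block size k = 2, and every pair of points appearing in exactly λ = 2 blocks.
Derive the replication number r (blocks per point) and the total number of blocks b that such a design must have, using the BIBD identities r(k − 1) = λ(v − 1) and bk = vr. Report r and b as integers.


Any 2-(v, k, λ) BIBD satisfies two necessary conditions:
  (i)  Each point sits in r blocks, and counting incidences through any fixed point gives r(k − 1) = λ(v − 1), so r = λ(v − 1)/(k − 1).
  (ii) Total incidences bk = vr, so b = vr/k.
Step 1: r = λ(v − 1)/(k − 1) = 2·(76 − 1)/(2 − 1) = 2·75/1 = 150/1 = 150.
Step 2: b = vr/k = 76·150/2 = 11400/2 = 5700.
Check integrality: r = 150 ∈ Z ✓, b = 5700 ∈ Z ✓.
(These identities are necessary conditions: they determine r and b for any design with these parameters, but do not by themselves prove that one exists.)

r = 150, b = 5700.


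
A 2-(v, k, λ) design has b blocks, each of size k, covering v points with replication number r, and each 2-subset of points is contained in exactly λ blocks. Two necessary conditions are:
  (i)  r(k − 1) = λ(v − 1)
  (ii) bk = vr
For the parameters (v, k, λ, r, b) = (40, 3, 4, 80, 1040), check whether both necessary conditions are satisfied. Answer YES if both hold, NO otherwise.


Condition (i): r(k − 1) = 80·2 = 160; λ(v − 1) = 4·39 = 156. Match? NO.
Condition (ii): bk = 1040·3 = 3120; vr = 40·80 = 3200. Match? NO.
Both conditions hold? NO.

NO


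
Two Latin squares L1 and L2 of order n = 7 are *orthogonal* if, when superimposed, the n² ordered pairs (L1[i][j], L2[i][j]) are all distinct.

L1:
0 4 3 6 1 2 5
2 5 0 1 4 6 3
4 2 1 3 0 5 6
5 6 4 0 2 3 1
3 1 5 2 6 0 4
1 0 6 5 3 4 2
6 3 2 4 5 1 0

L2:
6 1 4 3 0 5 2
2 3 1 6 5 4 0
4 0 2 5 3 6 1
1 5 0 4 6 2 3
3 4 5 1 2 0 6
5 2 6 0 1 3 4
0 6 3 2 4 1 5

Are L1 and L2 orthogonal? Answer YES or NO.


Form the n² = 49 superimposed pairs (L1[i][j], L2[i][j]), row by row (rows and columns indexed from 0):
row 0: (0,6) (4,1) (3,4) (6,3) (1,0) (2,5) (5,2)
row 1: (2,2) (5,3) (0,1) (1,6) (4,5) (6,4) (3,0)
row 2: (4,4) (2,0) (1,2) (3,5) (0,3) (5,6) (6,1)
row 3: (5,1) (6,5) (4,0) (0,4) (2,6) (3,2) (1,3)
row 4: (3,3) (1,4) (5,5) (2,1) (6,2) (0,0) (4,6)
row 5: (1,5) (0,2) (6,6) (5,0) (3,1) (4,3) (2,4)
row 6: (6,0) (3,6) (2,3) (4,2) (5,4) (1,1) (0,5)
Orthogonality requires all 49 pairs distinct.
Check by first coordinate: for each symbol s of L1, list the L2 entries in the n cells where L1 = s; they must all differ.
  L1 = 0: L2 entries (in reading order) 6, 1, 3, 4, 0, 2, 5 — all 7 distinct ✓
  L1 = 1: L2 entries (in reading order) 0, 6, 2, 3, 4, 5, 1 — all 7 distinct ✓
  L1 = 2: L2 entries (in reading order) 5, 2, 0, 6, 1, 4, 3 — all 7 distinct ✓
  L1 = 3: L2 entries (in reading order) 4, 0, 5, 2, 3, 1, 6 — all 7 distinct ✓
  L1 = 4: L2 entries (in reading order) 1, 5, 4, 0, 6, 3, 2 — all 7 distinct ✓
  L1 = 5: L2 entries (in reading order) 2, 3, 6, 1, 5, 0, 4 — all 7 distinct ✓
  L1 = 6: L2 entries (in reading order) 3, 4, 1, 5, 2, 6, 0 — all 7 distinct ✓
Every symbol of L1 meets every symbol of L2 exactly once, so all 49 pairs are distinct (49 of 49).
Conclusion: YES.

YES


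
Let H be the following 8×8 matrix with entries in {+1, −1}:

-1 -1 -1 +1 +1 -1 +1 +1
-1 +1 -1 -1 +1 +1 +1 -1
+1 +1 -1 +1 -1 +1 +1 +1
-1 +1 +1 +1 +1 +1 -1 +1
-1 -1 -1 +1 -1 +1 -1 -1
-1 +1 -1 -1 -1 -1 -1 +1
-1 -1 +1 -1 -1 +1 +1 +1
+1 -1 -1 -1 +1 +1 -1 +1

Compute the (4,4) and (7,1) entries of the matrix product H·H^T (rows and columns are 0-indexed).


Row 1 of H: [-1, 1, -1, -1, 1, 1, 1, -1].
Row 4 of H: [-1, -1, -1, 1, -1, 1, -1, -1].
Row 7 of H: [1, -1, -1, -1, 1, 1, -1, 1].
(H·H^T)[4][4] = Σ_j H[4][j]·H[4][j] = (-1)² + (-1)² + (-1)² + (1)² + (-1)² + (1)² + (-1)² + (-1)² = 1 + 1 + 1 + 1 + 1 + 1 + 1 + 1 = 8.
(H·H^T)[7][1] = Σ_j H[7][j]·H[1][j] = (1)·(-1) + (-1)·(1) + (-1)·(-1) + (-1)·(-1) + (1)·(1) + (1)·(1) + (-1)·(1) + (1)·(-1) = -1 + -1 + 1 + 1 + 1 + 1 + -1 + -1 = 0.
So rows 7 and 1 are orthogonal; the diagonal entry equals n = 8.

(4,4) entry = 8; (7,1) entry = 0.


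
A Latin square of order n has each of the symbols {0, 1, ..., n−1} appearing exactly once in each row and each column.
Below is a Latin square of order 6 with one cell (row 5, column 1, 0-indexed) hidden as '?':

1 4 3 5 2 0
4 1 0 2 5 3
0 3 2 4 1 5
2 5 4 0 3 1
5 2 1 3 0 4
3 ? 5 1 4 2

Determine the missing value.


Row 5 contains symbols [1, 2, 3, 4, 5] — missing [0].
Column 1 contains symbols [1, 2, 3, 4, 5] — missing [0].
The missing symbol must appear in both missing sets; intersection = [0].
Therefore the hidden value is 0.

Missing value = 0.


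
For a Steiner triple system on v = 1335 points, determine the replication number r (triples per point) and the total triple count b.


An STS(v) is a 2-(v, 3, 1) BIBD: block size k = 3, λ = 1.
Replication: r(k − 1) = λ(v − 1) ⇒ r·2 = 1335 − 1 = 1334 ⇒ r = 667.
Block count: bk = vr ⇒ b·3 = 1335·667 = 890445 ⇒ b = 296815.

r = 667, b = 296815.


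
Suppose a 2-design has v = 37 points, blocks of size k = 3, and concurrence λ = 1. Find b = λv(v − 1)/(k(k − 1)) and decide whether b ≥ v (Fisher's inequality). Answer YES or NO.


r = λ(v − 1)/(k − 1) = 1·36/2 = 18.
b = vr/k = 37·18/3 = 222.
Fisher's inequality: b ≥ v ⇔ 222 ≥ 37? YES.

YES


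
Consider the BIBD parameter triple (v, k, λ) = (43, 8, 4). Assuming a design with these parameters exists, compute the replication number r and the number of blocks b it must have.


Any 2-(v, k, λ) BIBD satisfies two necessary conditions:
  (i)  Each point sits in r blocks, and counting incidences through any fixed point gives r(k − 1) = λ(v − 1), so r = λ(v − 1)/(k − 1).
  (ii) Total incidences bk = vr, so b = vr/k.
Step 1: r = λ(v − 1)/(k − 1) = 4·(43 − 1)/(8 − 1) = 4·42/7 = 168/7 = 24.
Step 2: b = vr/k = 43·24/8 = 1032/8 = 129.
Check integrality: r = 24 ∈ Z ✓, b = 129 ∈ Z ✓.
(These identities are necessary conditions: they determine r and b for any design with these parameters, but do not by themselves prove that one exists.)

r = 24, b = 129.


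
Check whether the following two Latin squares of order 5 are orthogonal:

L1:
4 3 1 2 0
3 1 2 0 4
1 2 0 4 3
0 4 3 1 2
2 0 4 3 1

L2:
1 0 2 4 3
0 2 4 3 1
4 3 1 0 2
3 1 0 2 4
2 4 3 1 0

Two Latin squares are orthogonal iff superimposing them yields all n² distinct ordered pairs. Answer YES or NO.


Form the n² = 25 superimposed pairs (L1[i][j], L2[i][j]), row by row (rows and columns indexed from 0):
row 0: (4,1) (3,0) (1,2) (2,4) (0,3)
row 1: (3,0) (1,2) (2,4) (0,3) (4,1)
row 2: (1,4) (2,3) (0,1) (4,0) (3,2)
row 3: (0,3) (4,1) (3,0) (1,2) (2,4)
row 4: (2,2) (0,4) (4,3) (3,1) (1,0)
Orthogonality requires all 25 pairs distinct.
But the pair (3,0) repeats: cell (0,1) has L1 = 3, L2 = 0, and cell (1,0) has L1 = 3, L2 = 0.
A repeated pair means some other pair never occurs (only 15 distinct pairs out of 25), so the squares are not orthogonal.
Conclusion: NO.

NO


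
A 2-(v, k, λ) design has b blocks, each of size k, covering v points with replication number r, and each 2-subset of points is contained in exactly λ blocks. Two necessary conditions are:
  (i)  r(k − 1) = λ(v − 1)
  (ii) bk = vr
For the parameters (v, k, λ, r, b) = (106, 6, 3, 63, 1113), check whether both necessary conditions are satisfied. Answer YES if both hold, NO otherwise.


Condition (i): r(k − 1) = 63·5 = 315; λ(v − 1) = 3·105 = 315. Match? YES.
Condition (ii): bk = 1113·6 = 6678; vr = 106·63 = 6678. Match? YES.
Both conditions hold? YES.

YES


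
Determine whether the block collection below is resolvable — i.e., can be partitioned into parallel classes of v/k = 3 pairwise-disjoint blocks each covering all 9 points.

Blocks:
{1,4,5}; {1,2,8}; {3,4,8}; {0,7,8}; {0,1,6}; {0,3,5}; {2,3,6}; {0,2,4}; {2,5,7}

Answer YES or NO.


v = 9, block size k = 3, number of blocks = 9.
For resolvability, blocks must partition into parallel classes of size v/k = 3.
Total blocks must therefore be a multiple of 3: 9 = 3·3 + 0 ⇒ divisible ✓.
Consider block {1,2,8}. The only other block(s) in the collection disjoint from it are {0,3,5} — just 1 block(s). Any parallel class containing {1,2,8} would need 2 other blocks each disjoint from it, so no parallel class of size 3 can contain {1,2,8}.
Since every block must belong to some parallel class in a resolution, the collection cannot be partitioned into parallel classes.
Resolvable? NO.

NO


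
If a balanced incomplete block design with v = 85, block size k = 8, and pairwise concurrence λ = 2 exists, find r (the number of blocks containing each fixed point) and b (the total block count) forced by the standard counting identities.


Any 2-(v, k, λ) BIBD satisfies two necessary conditions:
  (i)  Each point sits in r blocks, and counting incidences through any fixed point gives r(k − 1) = λ(v − 1), so r = λ(v − 1)/(k − 1).
  (ii) Total incidences bk = vr, so b = vr/k.
Step 1: r = λ(v − 1)/(k − 1) = 2·(85 − 1)/(8 − 1) = 2·84/7 = 168/7 = 24.
Step 2: b = vr/k = 85·24/8 = 2040/8 = 255.
Check integrality: r = 24 ∈ Z ✓, b = 255 ∈ Z ✓.
(These identities are necessary conditions: they determine r and b for any design with these parameters, but do not by themselves prove that one exists.)

r = 24, b = 255.


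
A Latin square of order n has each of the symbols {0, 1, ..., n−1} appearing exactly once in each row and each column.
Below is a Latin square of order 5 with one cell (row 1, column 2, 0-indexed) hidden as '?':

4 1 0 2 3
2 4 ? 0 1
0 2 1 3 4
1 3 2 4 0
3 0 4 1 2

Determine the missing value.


Row 1 contains symbols [0, 1, 2, 4] — missing [3].
Column 2 contains symbols [0, 1, 2, 4] — missing [3].
The missing symbol must appear in both missing sets; intersection = [3].
Therefore the hidden value is 3.

Missing value = 3.


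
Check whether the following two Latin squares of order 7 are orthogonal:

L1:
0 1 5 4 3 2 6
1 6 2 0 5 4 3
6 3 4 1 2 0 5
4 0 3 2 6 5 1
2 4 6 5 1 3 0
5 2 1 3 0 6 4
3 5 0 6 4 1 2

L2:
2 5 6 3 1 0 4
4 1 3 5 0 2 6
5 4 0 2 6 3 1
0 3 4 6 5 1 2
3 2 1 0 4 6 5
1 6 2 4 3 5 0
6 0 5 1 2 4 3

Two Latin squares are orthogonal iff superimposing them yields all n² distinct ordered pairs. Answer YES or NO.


Form the n² = 49 superimposed pairs (L1[i][j], L2[i][j]), row by row (rows and columns indexed from 0):
row 0: (0,2) (1,5) (5,6) (4,3) (3,1) (2,0) (6,4)
row 1: (1,4) (6,1) (2,3) (0,5) (5,0) (4,2) (3,6)
row 2: (6,5) (3,4) (4,0) (1,2) (2,6) (0,3) (5,1)
row 3: (4,0) (0,3) (3,4) (2,6) (6,5) (5,1) (1,2)
row 4: (2,3) (4,2) (6,1) (5,0) (1,4) (3,6) (0,5)
row 5: (5,1) (2,6) (1,2) (3,4) (0,3) (6,5) (4,0)
row 6: (3,6) (5,0) (0,5) (6,1) (4,2) (1,4) (2,3)
Orthogonality requires all 49 pairs distinct.
But the pair (4,0) repeats: cell (2,2) has L1 = 4, L2 = 0, and cell (3,0) has L1 = 4, L2 = 0.
A repeated pair means some other pair never occurs (only 21 distinct pairs out of 49), so the squares are not orthogonal.
Conclusion: NO.

NO


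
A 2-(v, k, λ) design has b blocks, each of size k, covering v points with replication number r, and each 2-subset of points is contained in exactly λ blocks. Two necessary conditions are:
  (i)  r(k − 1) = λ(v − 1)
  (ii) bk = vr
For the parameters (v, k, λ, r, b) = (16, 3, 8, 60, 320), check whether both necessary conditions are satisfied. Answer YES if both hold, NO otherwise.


Condition (i): r(k − 1) = 60·2 = 120; λ(v − 1) = 8·15 = 120. Match? YES.
Condition (ii): bk = 320·3 = 960; vr = 16·60 = 960. Match? YES.
Both conditions hold? YES.

YES


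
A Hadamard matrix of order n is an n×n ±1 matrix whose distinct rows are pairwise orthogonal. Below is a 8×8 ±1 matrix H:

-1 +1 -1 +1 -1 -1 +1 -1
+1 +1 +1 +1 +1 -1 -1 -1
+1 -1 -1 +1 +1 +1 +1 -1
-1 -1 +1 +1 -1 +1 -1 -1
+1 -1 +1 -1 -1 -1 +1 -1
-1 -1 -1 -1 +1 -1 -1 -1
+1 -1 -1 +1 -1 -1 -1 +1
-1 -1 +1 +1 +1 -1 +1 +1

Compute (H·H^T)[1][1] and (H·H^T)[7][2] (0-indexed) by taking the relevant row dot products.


Row 1 of H: [1, 1, 1, 1, 1, -1, -1, -1].
Row 2 of H: [1, -1, -1, 1, 1, 1, 1, -1].
Row 7 of H: [-1, -1, 1, 1, 1, -1, 1, 1].
(H·H^T)[1][1] = Σ_j H[1][j]·H[1][j] = (1)² + (1)² + (1)² + (1)² + (1)² + (-1)² + (-1)² + (-1)² = 1 + 1 + 1 + 1 + 1 + 1 + 1 + 1 = 8.
(H·H^T)[7][2] = Σ_j H[7][j]·H[2][j] = (-1)·(1) + (-1)·(-1) + (1)·(-1) + (1)·(1) + (1)·(1) + (-1)·(1) + (1)·(1) + (1)·(-1) = -1 + 1 + -1 + 1 + 1 + -1 + 1 + -1 = 0.
So rows 7 and 2 are orthogonal; the diagonal entry equals n = 8.

(1,1) entry = 8; (7,2) entry = 0.
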